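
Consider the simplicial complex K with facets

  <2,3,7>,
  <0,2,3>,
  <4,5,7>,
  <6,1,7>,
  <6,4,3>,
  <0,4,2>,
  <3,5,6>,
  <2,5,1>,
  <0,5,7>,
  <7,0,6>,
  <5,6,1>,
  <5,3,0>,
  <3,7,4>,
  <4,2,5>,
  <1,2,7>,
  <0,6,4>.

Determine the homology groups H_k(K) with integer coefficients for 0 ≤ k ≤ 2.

H_0 ≅ Z,  H_1 ≅ Z^2,  H_2 ≅ Z.

K has 8 vertices, 24 edges, 16 triangles.
rank ∂_0 = 0, rank ∂_1 = 7 ⇒ b_0 = 8 − 0 − 7 = 1; all invariant factors of ∂_1 are 1 so no torsion. So H_0 = Z.
rank ∂_1 = 7, rank ∂_2 = 15 ⇒ b_1 = 24 − 7 − 15 = 2; all invariant factors of ∂_2 are 1 so no torsion. So H_1 = Z^2.
rank ∂_2 = 15, rank ∂_3 = 0 ⇒ b_2 = 16 − 15 − 0 = 1. So H_2 = Z.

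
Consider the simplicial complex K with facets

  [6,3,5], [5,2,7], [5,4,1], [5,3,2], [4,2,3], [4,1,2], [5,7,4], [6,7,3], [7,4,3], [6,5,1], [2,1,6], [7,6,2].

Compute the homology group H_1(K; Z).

H_1 ≅ Z/2.

K has 7 vertices, 18 edges, 12 triangles.
rank ∂_1 = 6, rank ∂_2 = 12 ⇒ b_1 = 18 − 6 − 12 = 0; ∂_2 has invariant factor(s) [2] giving torsion. So H_1 = Z/2.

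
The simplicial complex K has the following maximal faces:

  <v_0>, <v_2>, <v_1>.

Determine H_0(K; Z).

Take the total order v_0 < v_1 < v_2 on the vertex set. Then K (dimension 0) consists of the simplices:

  0-simplices (3): [v_0], [v_1], [v_2]

so the chain groups are C_0 ≅ Z^3.

Reading off H_k = ker ∂_k / im ∂_{k+1}:

  H_0: rank C_0 − rank ∂_1 = 3 − 0 = 3, and there is no ∂_1, so H_0 ≅ Z^3.

H_0 = Z^3.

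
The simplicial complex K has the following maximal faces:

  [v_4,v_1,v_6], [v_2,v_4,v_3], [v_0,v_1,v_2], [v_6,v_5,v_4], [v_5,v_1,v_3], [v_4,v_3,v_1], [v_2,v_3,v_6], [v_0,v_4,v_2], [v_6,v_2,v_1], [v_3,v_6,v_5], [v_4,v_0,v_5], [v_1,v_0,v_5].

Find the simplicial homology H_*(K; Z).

K has 7 vertices, 18 edges, 12 triangles.
rank ∂_0 = 0, rank ∂_1 = 6 ⇒ b_0 = 7 − 0 − 6 = 1; all invariant factors of ∂_1 are 1 so no torsion. So H_0 ≅ Z.
rank ∂_1 = 6, rank ∂_2 = 12 ⇒ b_1 = 18 − 6 − 12 = 0; ∂_2 has invariant factor(s) [2] giving torsion. So H_1 ≅ Z/2.
rank ∂_2 = 12, rank ∂_3 = 0 ⇒ b_2 = 12 − 12 − 0 = 0. So H_2 ≅ 0.

H_0 = Z,  H_1 = Z/2,  H_2 = 0.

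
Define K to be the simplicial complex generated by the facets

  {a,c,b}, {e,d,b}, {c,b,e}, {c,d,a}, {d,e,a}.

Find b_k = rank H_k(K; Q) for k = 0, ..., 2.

b_0 = 1, b_1 = 1, b_2 = 0.

Take the total order a < b < c < d < e on the vertex set. Then K (dimension 2) consists of the simplices:

  0-simplices (5): a, b, c, d, e
  1-simplices (10): ab, ac, ad, ae, bc, bd, be, cd, ce, de
  2-simplices (5): abc, acd, ade, bce, bde

Hence C_0 ≅ Z^5, C_1 ≅ Z^10, C_2 ≅ Z^5.

The boundary map ∂_1: C_1 → C_0 maps an edge to its endpoints' difference, ∂[p,q] = q − p. For instance
  ∂cd = d − c.
The resulting 5×10 matrix has rank 4, and its Smith normal form has invariant factors (1,1,1,1).

The boundary map ∂_2: C_2 → C_1 maps a triangle to the signed sum of its edges. For instance
  ∂ade = de − ae + ad,
  ∂acd = cd − ad + ac.
This gives a 10×5 integer matrix of rank 5; reducing to Smith normal form yields diagonal entries (1,1,1,1,1).

Reading off H_k = ker ∂_k / im ∂_{k+1}:

  H_0: rank C_0 − rank ∂_1 = 5 − 4 = 1, and the invariant factors of ∂_1 are all 1, so H_0 = Z.
  H_1: rank ker ∂_1 − rank ∂_2 = (10 − 4) − 5 = 1, and the invariant factors of ∂_2 are all 1, so H_1 = Z.
  H_2: rank ker ∂_2 − rank ∂_3 = (5 − 5) − 0 = 0, and there is no ∂_3, so H_2 = 0.

Hence the Betti numbers are b_0 = 1, b_1 = 1, b_2 = 0.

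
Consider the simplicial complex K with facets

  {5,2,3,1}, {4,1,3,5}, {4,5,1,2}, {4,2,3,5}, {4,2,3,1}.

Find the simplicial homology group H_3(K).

H_3 ≅ Z.

Order the vertices as 1 < 2 < 3 < 4 < 5. Listing each simplex with vertices in this order, K has dimension 3 with simplices:

  0-simplices (5): [1], [2], [3], [4], [5]
  1-simplices (10): [1,2], [1,3], [1,4], [1,5], [2,3], [2,4], [2,5], [3,4], [3,5], [4,5]
  2-simplices (10): [1,2,3], [1,2,4], [1,2,5], [1,3,4], [1,3,5], [1,4,5], [2,3,4], [2,3,5], [2,4,5], [3,4,5]
  3-simplices (5): [1,2,3,4], [1,2,3,5], [1,2,4,5], [1,3,4,5], [2,3,4,5]

Hence C_0 ≅ Z^5, C_1 ≅ Z^10, C_2 ≅ Z^10, C_3 ≅ Z^5.

∂_1: C_1 → C_0 is given by ∂[p,q] = [q] − [p]. For instance
  ∂[2,3] = [3] − [2].
As a 5×10 matrix over Z this has rank 4, with invariant factors (1,1,1,1).

The boundary map ∂_2: C_2 → C_1 sends each 2-simplex [p,q,r] to [q,r] − [p,r] + [p,q]. For instance
  ∂[2,4,5] = [4,5] − [2,5] + [2,4],
  ∂[1,2,4] = [2,4] − [1,4] + [1,2].
This gives a 10×10 integer matrix of rank 6; reducing to Smith normal form yields diagonal entries (1,1,1,1,1,1).

∂_3: C_3 → C_2 sends each 3-simplex σ to the alternating sum Σ_i (−1)^i (σ with its i-th vertex removed). For instance
  ∂[1,2,3,5] = [2,3,5] − [1,3,5] + [1,2,5] − [1,2,3],
  ∂[2,3,4,5] = [3,4,5] − [2,4,5] + [2,3,5] − [2,3,4].
The resulting 10×5 matrix has rank 4, and its Smith normal form has invariant factors (1,1,1,1).

From H_k ≅ ker(∂_k) / im(∂_{k+1}) we obtain:

  H_3: rank ker ∂_3 − rank ∂_4 = (5 − 4) − 0 = 1, and there is no ∂_4, so H_3 = Z.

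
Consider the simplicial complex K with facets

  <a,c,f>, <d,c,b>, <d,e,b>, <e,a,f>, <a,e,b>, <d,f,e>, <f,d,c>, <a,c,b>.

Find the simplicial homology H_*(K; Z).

We work with the vertex ordering a < b < c < d < e < f. The simplices of K, each written with vertices in increasing order, are:

  0-simplices (6): a, b, c, d, e, f
  1-simplices (12): ab, ac, ae, af, bc, bd, be, cd, cf, de, df, ef
  2-simplices (8): abc, abe, acf, aef, bcd, bde, cdf, def

Hence C_0 ≅ Z^6, C_1 ≅ Z^12, C_2 ≅ Z^8.

The boundary map ∂_1: C_1 → C_0 maps an edge to its endpoints' difference, ∂[p,q] = q − p.
The resulting 6×12 matrix has rank 5, and its Smith normal form has invariant factors (1,1,1,1,1).

The boundary map ∂_2: C_2 → C_1 acts by ∂[p,q,r] = [q,r] − [p,r] + [p,q]. For instance
  ∂bcd = cd − bd + bc,
  ∂acf = cf − af + ac.
The 12×8 boundary matrix has rank 7 and Smith normal form diag(1,1,1,1,1,1,1).

From H_k ≅ ker(∂_k) / im(∂_{k+1}) we obtain:

  H_0: rank C_0 − rank ∂_1 = 6 − 5 = 1, and the invariant factors of ∂_1 are all 1, so H_0 = Z.
  H_1: rank ker ∂_1 − rank ∂_2 = (12 − 5) − 7 = 0, and the invariant factors of ∂_2 are all 1, so H_1 = 0.
  H_2: rank ker ∂_2 − rank ∂_3 = (8 − 7) − 0 = 1, and there is no ∂_3, so H_2 = Z.

(K is a triangulation of the 2-sphere S^2.)

H_0 ≅ Z,  H_1 = 0,  H_2 ≅ Z.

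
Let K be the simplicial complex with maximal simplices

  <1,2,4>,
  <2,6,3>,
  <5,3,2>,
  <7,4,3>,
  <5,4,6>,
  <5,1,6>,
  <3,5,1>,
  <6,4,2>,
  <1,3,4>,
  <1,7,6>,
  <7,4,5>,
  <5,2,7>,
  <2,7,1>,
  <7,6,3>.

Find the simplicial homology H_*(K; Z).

H_0 ≅ Z,  H_1 ≅ Z^2,  H_2 ≅ Z.

We work with the vertex ordering 1 < 2 < 3 < 4 < 5 < 6 < 7. The simplices of K, each written with vertices in increasing order, are:

  0-simplices (7): [1], [2], [3], [4], [5], [6], [7]
  1-simplices (21): [1,2], [1,3], [1,4], [1,5], [1,6], [1,7], [2,3], [2,4], [2,5], [2,6], [2,7], [3,4], [3,5], [3,6], [3,7], [4,5], [4,6], [4,7], [5,6], [5,7], [6,7]
  2-simplices (14): [1,2,4], [1,2,7], [1,3,4], [1,3,5], [1,5,6], [1,6,7], [2,3,5], [2,3,6], [2,4,6], [2,5,7], [3,4,7], [3,6,7], [4,5,6], [4,5,7]

so the chain groups are C_0 ≅ Z^7, C_1 ≅ Z^21, C_2 ≅ Z^14.

The boundary map ∂_1: C_1 → C_0 maps an edge to its endpoints' difference, ∂[p,q] = q − p. For instance
  ∂[2,6] = [6] − [2].
This gives a 7×21 integer matrix of rank 6; reducing to Smith normal form yields diagonal entries (1,1,1,1,1,1).

∂_2: C_2 → C_1 sends each 2-simplex [p,q,r] to [q,r] − [p,r] + [p,q]. For instance
  ∂[1,2,4] = [2,4] − [1,4] + [1,2],
  ∂[1,5,6] = [5,6] − [1,6] + [1,5].
The 21×14 boundary matrix has rank 13 and Smith normal form diag(1,1,1,1,1,1,1,1,1,1,1,1,1).

Now H_k = ker ∂_k / im ∂_{k+1}, so:

  H_0: rank C_0 − rank ∂_1 = 7 − 6 = 1, and the invariant factors of ∂_1 are all 1, so H_0 ≅ Z.
  H_1: rank ker ∂_1 − rank ∂_2 = (21 − 6) − 13 = 2, and the invariant factors of ∂_2 are all 1, so H_1 ≅ Z^2.
  H_2: rank ker ∂_2 − rank ∂_3 = (14 − 13) − 0 = 1, and there is no ∂_3, so H_2 ≅ Z.

(K is a triangulation of the torus T^2.)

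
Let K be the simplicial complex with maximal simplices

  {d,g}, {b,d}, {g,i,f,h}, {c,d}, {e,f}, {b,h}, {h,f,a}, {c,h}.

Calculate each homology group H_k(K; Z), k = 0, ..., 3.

K has 9 vertices, 14 edges, 5 triangles, 1 3-simplex.
rank ∂_0 = 0, rank ∂_1 = 8 ⇒ b_0 = 9 − 0 − 8 = 1; all invariant factors of ∂_1 are 1 so no torsion. So H_0 = Z.
rank ∂_1 = 8, rank ∂_2 = 4 ⇒ b_1 = 14 − 8 − 4 = 2; all invariant factors of ∂_2 are 1 so no torsion. So H_1 = Z^2.
rank ∂_2 = 4, rank ∂_3 = 1 ⇒ b_2 = 5 − 4 − 1 = 0; all invariant factors of ∂_3 are 1 so no torsion. So H_2 = 0.
rank ∂_3 = 1, rank ∂_4 = 0 ⇒ b_3 = 1 − 1 − 0 = 0. So H_3 = 0.

H_0 ≅ Z,  H_1 ≅ Z^2,  H_2 = 0,  H_3 = 0.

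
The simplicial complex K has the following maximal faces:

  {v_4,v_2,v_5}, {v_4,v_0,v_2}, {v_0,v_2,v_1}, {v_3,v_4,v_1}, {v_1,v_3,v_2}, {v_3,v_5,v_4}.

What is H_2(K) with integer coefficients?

H_2 ≅ 0.

We work with the vertex ordering v_0 < v_1 < v_2 < v_3 < v_4 < v_5. The simplices of K, each written with vertices in increasing order, are:

  0-simplices (6): [v_0], [v_1], [v_2], [v_3], [v_4], [v_5]
  1-simplices (12): [v_0,v_1], [v_0,v_2], [v_0,v_4], [v_1,v_2], [v_1,v_3], [v_1,v_4], [v_2,v_3], [v_2,v_4], [v_2,v_5], [v_3,v_4], [v_3,v_5], [v_4,v_5]
  2-simplices (6): [v_0,v_1,v_2], [v_0,v_2,v_4], [v_1,v_2,v_3], [v_1,v_3,v_4], [v_2,v_4,v_5], [v_3,v_4,v_5]

so the chain groups are C_0 ≅ Z^6, C_1 ≅ Z^12, C_2 ≅ Z^6.

∂_1: C_1 → C_0 maps an edge to its endpoints' difference, ∂[p,q] = q − p.
This gives a 6×12 integer matrix of rank 5; reducing to Smith normal form yields diagonal entries (1,1,1,1,1).

The boundary map ∂_2: C_2 → C_1 acts by ∂[p,q,r] = [q,r] − [p,r] + [p,q]. For instance
  ∂[v_2,v_4,v_5] = [v_4,v_5] − [v_2,v_5] + [v_2,v_4],
  ∂[v_3,v_4,v_5] = [v_4,v_5] − [v_3,v_5] + [v_3,v_4].
As a 12×6 matrix over Z this has rank 6, with invariant factors (1,1,1,1,1,1).

Now H_k = ker ∂_k / im ∂_{k+1}, so:

  H_2: rank ker ∂_2 − rank ∂_3 = (6 − 6) − 0 = 0, and there is no ∂_3, so H_2 ≅ 0.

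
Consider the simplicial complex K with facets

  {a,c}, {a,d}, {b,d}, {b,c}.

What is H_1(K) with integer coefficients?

We work with the vertex ordering a < b < c < d. The simplices of K, each written with vertices in increasing order, are:

  0-simplices (4): a, b, c, d
  1-simplices (4): ac, ad, bc, bd

so the chain groups are C_0 ≅ Z^4, C_1 ≅ Z^4.

The boundary map ∂_1: C_1 → C_0 is given by ∂[p,q] = [q] − [p]. For instance
  ∂ac = c − a.
This gives a 4×4 integer matrix of rank 3; reducing to Smith normal form yields diagonal entries (1,1,1).

Now H_k = ker ∂_k / im ∂_{k+1}, so:

  H_1: rank ker ∂_1 − rank ∂_2 = (4 − 3) − 0 = 1, and there is no ∂_2, so H_1 ≅ Z.

H_1 = Z.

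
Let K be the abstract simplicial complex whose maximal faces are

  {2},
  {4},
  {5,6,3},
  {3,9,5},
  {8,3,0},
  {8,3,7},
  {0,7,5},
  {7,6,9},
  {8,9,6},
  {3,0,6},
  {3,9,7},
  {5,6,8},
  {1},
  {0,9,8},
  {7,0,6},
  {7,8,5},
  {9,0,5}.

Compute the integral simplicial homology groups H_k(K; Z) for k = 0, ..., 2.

Order the vertices as 0 < 1 < 2 < 3 < 4 < 5 < 6 < 7 < 8 < 9. Listing each simplex with vertices in this order, K has dimension 2 with simplices:

  0-simplices (10): [0], [1], [2], [3], [4], [5], [6], [7], [8], [9]
  1-simplices (21): [0,3], [0,5], [0,6], [0,7], [0,8], [0,9], [3,5], [3,6], [3,7], [3,8], [3,9], [5,6], [5,7], [5,8], [5,9], [6,7], [6,8], [6,9], [7,8], [7,9], [8,9]
  2-simplices (14): [0,3,6], [0,3,8], [0,5,7], [0,5,9], [0,6,7], [0,8,9], [3,5,6], [3,5,9], [3,7,8], [3,7,9], [5,6,8], [5,7,8], [6,7,9], [6,8,9]

giving chain groups C_0 ≅ Z^10, C_1 ≅ Z^21, C_2 ≅ Z^14.

The boundary map ∂_1: C_1 → C_0 sends each edge [p,q] (with p < q) to q − p.
This gives a 10×21 integer matrix of rank 6; reducing to Smith normal form yields diagonal entries (1,1,1,1,1,1).

The boundary map ∂_2: C_2 → C_1 maps a triangle to the signed sum of its edges. For instance
  ∂[3,5,9] = [5,9] − [3,9] + [3,5],
  ∂[6,7,9] = [7,9] − [6,9] + [6,7].
The 21×14 boundary matrix has rank 13 and Smith normal form diag(1,1,1,1,1,1,1,1,1,1,1,1,1).

Computing H_k = (kernel of ∂_k) / (image of ∂_{k+1}):

  H_0: rank C_0 − rank ∂_1 = 10 − 6 = 4, and the invariant factors of ∂_1 are all 1, so H_0 = Z^4.
  H_1: rank ker ∂_1 − rank ∂_2 = (21 − 6) − 13 = 2, and the invariant factors of ∂_2 are all 1, so H_1 = Z^2.
  H_2: rank ker ∂_2 − rank ∂_3 = (14 − 13) − 0 = 1, and there is no ∂_3, so H_2 = Z.

H_0 = Z^4,  H_1 = Z^2,  H_2 = Z.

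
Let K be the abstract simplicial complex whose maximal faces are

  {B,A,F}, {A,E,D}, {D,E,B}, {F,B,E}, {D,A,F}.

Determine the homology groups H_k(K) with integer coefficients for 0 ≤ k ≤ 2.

H_0 = Z,  H_1 = Z,  H_2 = 0.

Order the vertices as A < B < D < E < F. Listing each simplex with vertices in this order, K has dimension 2 with simplices:

  0-simplices (5): A, B, D, E, F
  1-simplices (10): AB, AD, AE, AF, BD, BE, BF, DE, DF, EF
  2-simplices (5): ABF, ADE, ADF, BDE, BEF

Hence C_0 ≅ Z^5, C_1 ≅ Z^10, C_2 ≅ Z^5.

∂_1: C_1 → C_0 is given by ∂[p,q] = [q] − [p]. For instance
  ∂BF = F − B.
This gives a 5×10 integer matrix of rank 4; reducing to Smith normal form yields diagonal entries (1,1,1,1).

Boundary ∂_2: C_2 → C_1 maps a triangle to the signed sum of its edges. For instance
  ∂BEF = EF − BF + BE,
  ∂ABF = BF − AF + AB.
This gives a 10×5 integer matrix of rank 5; reducing to Smith normal form yields diagonal entries (1,1,1,1,1).

From H_k ≅ ker(∂_k) / im(∂_{k+1}) we obtain:

  H_0: rank C_0 − rank ∂_1 = 5 − 4 = 1, and the invariant factors of ∂_1 are all 1, so H_0 = Z.
  H_1: rank ker ∂_1 − rank ∂_2 = (10 − 4) − 5 = 1, and the invariant factors of ∂_2 are all 1, so H_1 = Z.
  H_2: rank ker ∂_2 − rank ∂_3 = (5 − 5) − 0 = 0, and there is no ∂_3, so H_2 = 0.

As a check, the Euler characteristic is 5 − 10 + 5 = 0, which agrees with 1 − 1 + 0 = 0.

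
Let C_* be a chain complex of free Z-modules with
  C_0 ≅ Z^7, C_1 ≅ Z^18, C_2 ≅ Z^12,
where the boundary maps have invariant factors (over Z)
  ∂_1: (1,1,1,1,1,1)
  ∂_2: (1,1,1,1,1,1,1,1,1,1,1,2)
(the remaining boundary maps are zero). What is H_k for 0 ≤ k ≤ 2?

H_0: b_0 = 7 − 0 − 6 = 1; torsion from ∂_1 factors > 1: none. So H_0 = Z.
H_1: b_1 = 18 − 6 − 12 = 0; torsion from ∂_2 factors > 1: [2]. So H_1 = Z/2Z.
H_2: b_2 = 12 − 12 − 0 = 0; torsion from ∂_3 factors > 1: none. So H_2 = 0.

H_0 = Z,  H_1 = Z/2Z,  H_2 = 0.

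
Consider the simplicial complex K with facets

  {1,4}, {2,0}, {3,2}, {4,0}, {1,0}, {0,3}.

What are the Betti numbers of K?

b_0 = 1, b_1 = 2.

Take the total order 0 < 1 < 2 < 3 < 4 on the vertex set. Then K (dimension 1) consists of the simplices:

  0-simplices (5): [0], [1], [2], [3], [4]
  1-simplices (6): [0,1], [0,2], [0,3], [0,4], [1,4], [2,3]

giving chain groups C_0 ≅ Z^5, C_1 ≅ Z^6.

Boundary ∂_1: C_1 → C_0 is given by ∂[p,q] = [q] − [p]. For instance
  ∂[0,4] = [4] − [0].
The 5×6 boundary matrix has rank 4 and Smith normal form diag(1,1,1,1).

Now H_k = ker ∂_k / im ∂_{k+1}, so:

  H_0: rank C_0 − rank ∂_1 = 5 − 4 = 1, and the invariant factors of ∂_1 are all 1, so H_0 ≅ Z.
  H_1: rank ker ∂_1 − rank ∂_2 = (6 − 4) − 0 = 2, and there is no ∂_2, so H_1 ≅ Z^2.

As a check, the Euler characteristic is 5 − 6 = -1, which agrees with 1 − 2 = -1.

Hence the Betti numbers are b_0 = 1, b_1 = 2.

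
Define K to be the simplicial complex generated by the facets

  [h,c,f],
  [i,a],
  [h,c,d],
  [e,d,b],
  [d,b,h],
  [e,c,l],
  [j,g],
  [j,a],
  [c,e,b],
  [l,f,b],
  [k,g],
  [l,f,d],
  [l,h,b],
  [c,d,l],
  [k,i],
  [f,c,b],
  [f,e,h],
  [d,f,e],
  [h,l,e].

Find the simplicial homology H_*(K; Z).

K has 12 vertices, 26 edges, 14 triangles.
rank ∂_0 = 0, rank ∂_1 = 10 ⇒ b_0 = 12 − 0 − 10 = 2; all invariant factors of ∂_1 are 1 so no torsion. So H_0 ≅ Z^2.
rank ∂_1 = 10, rank ∂_2 = 13 ⇒ b_1 = 26 − 10 − 13 = 3; all invariant factors of ∂_2 are 1 so no torsion. So H_1 ≅ Z^3.
rank ∂_2 = 13, rank ∂_3 = 0 ⇒ b_2 = 14 − 13 − 0 = 1. So H_2 ≅ Z.

H_0 ≅ Z^2,  H_1 ≅ Z^3,  H_2 ≅ Z.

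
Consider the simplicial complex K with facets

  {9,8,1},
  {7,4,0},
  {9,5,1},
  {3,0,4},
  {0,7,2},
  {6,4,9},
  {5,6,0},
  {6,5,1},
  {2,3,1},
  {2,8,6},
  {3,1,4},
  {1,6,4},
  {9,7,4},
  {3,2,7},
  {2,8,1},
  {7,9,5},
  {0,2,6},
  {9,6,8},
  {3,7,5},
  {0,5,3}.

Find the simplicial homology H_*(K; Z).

Take the total order 0 < 1 < 2 < 3 < 4 < 5 < 6 < 7 < 8 < 9 on the vertex set. Then K (dimension 2) consists of the simplices:

  0-simplices (10): [0], [1], [2], [3], [4], [5], [6], [7], [8], [9]
  1-simplices (30): (30 of them)
  2-simplices (20): (20 of them)

Hence C_0 ≅ Z^10, C_1 ≅ Z^30, C_2 ≅ Z^20.

The boundary map ∂_1: C_1 → C_0 sends each edge [p,q] (with p < q) to q − p. For instance
  ∂[2,3] = [3] − [2].
The 10×30 boundary matrix has rank 9 and Smith normal form diag(1,1,1,1,1,1,1,1,1).

Boundary ∂_2: C_2 → C_1 sends each 2-simplex [p,q,r] to [q,r] − [p,r] + [p,q]. For instance
  ∂[1,8,9] = [8,9] − [1,9] + [1,8],
  ∂[5,7,9] = [7,9] − [5,9] + [5,7].
The 30×20 boundary matrix has rank 20 and Smith normal form diag(1,1,1,1,1,1,1,1,1,1,1,1,1,1,1,1,1,1,1,2).

Computing H_k = (kernel of ∂_k) / (image of ∂_{k+1}):

  H_0: rank C_0 − rank ∂_1 = 10 − 9 = 1, and the invariant factors of ∂_1 are all 1, so H_0 ≅ Z.
  H_1: rank ker ∂_1 − rank ∂_2 = (30 − 9) − 20 = 1, and ∂_2 has invariant factor 2 > 1, so H_1 ≅ Z ⊕ Z_2.
  H_2: rank ker ∂_2 − rank ∂_3 = (20 − 20) − 0 = 0, and there is no ∂_3, so H_2 ≅ 0.

H_0 ≅ Z,  H_1 ≅ Z ⊕ Z_2,  H_2 = 0.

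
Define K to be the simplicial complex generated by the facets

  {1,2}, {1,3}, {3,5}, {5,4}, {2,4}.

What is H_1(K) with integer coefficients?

H_1 ≅ Z.

Fix the vertex order 1 < 2 < 3 < 4 < 5 and write every simplex with vertices in increasing order. Then dim K = 1 and the simplices of K are:

  0-simplices (5): [1], [2], [3], [4], [5]
  1-simplices (5): [1,2], [1,3], [2,4], [3,5], [4,5]

giving chain groups C_0 ≅ Z^5, C_1 ≅ Z^5.

The boundary map ∂_1: C_1 → C_0 maps an edge to its endpoints' difference, ∂[p,q] = q − p. For instance
  ∂[1,2] = [2] − [1].
The 5×5 boundary matrix has rank 4 and Smith normal form diag(1,1,1,1).

Computing H_k = (kernel of ∂_k) / (image of ∂_{k+1}):

  H_1: rank ker ∂_1 − rank ∂_2 = (5 − 4) − 0 = 1, and there is no ∂_2, so H_1 ≅ Z.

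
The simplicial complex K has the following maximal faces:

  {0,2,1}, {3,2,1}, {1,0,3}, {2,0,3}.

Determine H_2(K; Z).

Order the vertices as 0 < 1 < 2 < 3. Listing each simplex with vertices in this order, K has dimension 2 with simplices:

  0-simplices (4): [0], [1], [2], [3]
  1-simplices (6): [0,1], [0,2], [0,3], [1,2], [1,3], [2,3]
  2-simplices (4): [0,1,2], [0,1,3], [0,2,3], [1,2,3]

Hence C_0 ≅ Z^4, C_1 ≅ Z^6, C_2 ≅ Z^4.

∂_1: C_1 → C_0 sends each edge [p,q] (with p < q) to q − p. For instance
  ∂[0,2] = [2] − [0].
The resulting 4×6 matrix has rank 3, and its Smith normal form has invariant factors (1,1,1).

Boundary ∂_2: C_2 → C_1 sends each 2-simplex [p,q,r] to [q,r] − [p,r] + [p,q]. For instance
  ∂[0,2,3] = [2,3] − [0,3] + [0,2],
  ∂[1,2,3] = [2,3] − [1,3] + [1,2].
The resulting 6×4 matrix has rank 3, and its Smith normal form has invariant factors (1,1,1).

Reading off H_k = ker ∂_k / im ∂_{k+1}:

  H_2: rank ker ∂_2 − rank ∂_3 = (4 − 3) − 0 = 1, and there is no ∂_3, so H_2 = Z.

(K is a triangulation of the 2-sphere S^2.)

H_2 ≅ Z.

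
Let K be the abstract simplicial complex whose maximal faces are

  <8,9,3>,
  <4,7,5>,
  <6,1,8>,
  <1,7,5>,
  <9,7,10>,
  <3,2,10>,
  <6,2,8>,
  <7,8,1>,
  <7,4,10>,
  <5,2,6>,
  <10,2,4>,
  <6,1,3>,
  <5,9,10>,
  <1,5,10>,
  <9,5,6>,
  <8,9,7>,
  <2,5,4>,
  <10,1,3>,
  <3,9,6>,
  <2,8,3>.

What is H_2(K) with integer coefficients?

H_2 ≅ 0.

We work with the vertex ordering 1 < 2 < 3 < 4 < 5 < 6 < 7 < 8 < 9 < 10. The simplices of K, each written with vertices in increasing order, are:

  0-simplices (10): [1], [2], [3], [4], [5], [6], [7], [8], [9], [10]
  1-simplices (30): (30 of them)
  2-simplices (20): (20 of them)

giving chain groups C_0 ≅ Z^10, C_1 ≅ Z^30, C_2 ≅ Z^20.

Boundary ∂_1: C_1 → C_0 is given by ∂[p,q] = [q] − [p].
This gives a 10×30 integer matrix of rank 9; reducing to Smith normal form yields diagonal entries (1,1,1,1,1,1,1,1,1).

Boundary ∂_2: C_2 → C_1 acts by ∂[p,q,r] = [q,r] − [p,r] + [p,q]. For instance
  ∂[4,5,7] = [5,7] − [4,7] + [4,5],
  ∂[4,7,10] = [7,10] − [4,10] + [4,7].
The resulting 30×20 matrix has rank 20, and its Smith normal form has invariant factors (1,1,1,1,1,1,1,1,1,1,1,1,1,1,1,1,1,1,1,2).

From H_k ≅ ker(∂_k) / im(∂_{k+1}) we obtain:

  H_2: rank ker ∂_2 − rank ∂_3 = (20 − 20) − 0 = 0, and there is no ∂_3, so H_2 ≅ 0.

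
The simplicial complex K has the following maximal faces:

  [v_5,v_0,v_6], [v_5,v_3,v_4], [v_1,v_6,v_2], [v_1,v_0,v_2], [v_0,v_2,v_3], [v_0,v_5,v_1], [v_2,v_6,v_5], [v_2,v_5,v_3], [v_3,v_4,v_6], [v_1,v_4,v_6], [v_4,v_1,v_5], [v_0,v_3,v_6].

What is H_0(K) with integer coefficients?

H_0 = Z.

K has 7 vertices, 18 edges, 12 triangles.
rank ∂_0 = 0, rank ∂_1 = 6 ⇒ b_0 = 7 − 0 − 6 = 1; all invariant factors of ∂_1 are 1 so no torsion. So H_0 ≅ Z.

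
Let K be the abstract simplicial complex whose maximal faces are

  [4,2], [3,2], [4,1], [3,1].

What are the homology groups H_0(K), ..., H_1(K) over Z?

Take the total order 1 < 2 < 3 < 4 on the vertex set. Then K (dimension 1) consists of the simplices:

  0-simplices (4): [1], [2], [3], [4]
  1-simplices (4): [1,3], [1,4], [2,3], [2,4]

so the chain groups are C_0 ≅ Z^4, C_1 ≅ Z^4.

Boundary ∂_1: C_1 → C_0 maps an edge to its endpoints' difference, ∂[p,q] = q − p. For instance
  ∂[2,3] = [3] − [2].
As a 4×4 matrix over Z this has rank 3, with invariant factors (1,1,1).

Computing H_k = (kernel of ∂_k) / (image of ∂_{k+1}):

  H_0: rank C_0 − rank ∂_1 = 4 − 3 = 1, and the invariant factors of ∂_1 are all 1, so H_0 ≅ Z.
  H_1: rank ker ∂_1 − rank ∂_2 = (4 − 3) − 0 = 1, and there is no ∂_2, so H_1 ≅ Z.

(K is a triangulation of the circle S^1.)

H_0 = Z,  H_1 = Z.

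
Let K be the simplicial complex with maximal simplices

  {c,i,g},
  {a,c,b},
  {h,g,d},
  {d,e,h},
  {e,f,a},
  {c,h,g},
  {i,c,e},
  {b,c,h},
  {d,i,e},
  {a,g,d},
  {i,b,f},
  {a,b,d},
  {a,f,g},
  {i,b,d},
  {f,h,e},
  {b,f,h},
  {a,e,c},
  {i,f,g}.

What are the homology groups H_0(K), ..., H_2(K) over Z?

H_0 = Z,  H_1 = Z^2,  H_2 = Z.

We work with the vertex ordering a < b < c < d < e < f < g < h < i. The simplices of K, each written with vertices in increasing order, are:

  0-simplices (9): a, b, c, d, e, f, g, h, i
  1-simplices (27): ab, ac, ad, ae, af, ag, bc, bd, bf, bh, bi, ce, cg, ch, ci, de, dg, dh, di, ef, eh, ei, fg, fh, fi, gh, gi
  2-simplices (18): abc, abd, ace, adg, aef, afg, bch, bdi, bfh, bfi, cei, cgh, cgi, deh, dei, dgh, efh, fgi

so the chain groups are C_0 ≅ Z^9, C_1 ≅ Z^27, C_2 ≅ Z^18.

∂_1: C_1 → C_0 is given by ∂[p,q] = [q] − [p].
As a 9×27 matrix over Z this has rank 8, with invariant factors (1,1,1,1,1,1,1,1).

∂_2: C_2 → C_1 acts by ∂[p,q,r] = [q,r] − [p,r] + [p,q]. For instance
  ∂dgh = gh − dh + dg,
  ∂cgi = gi − ci + cg.
This gives a 27×18 integer matrix of rank 17; reducing to Smith normal form yields diagonal entries (1,1,1,1,1,1,1,1,1,1,1,1,1,1,1,1,1).

Reading off H_k = ker ∂_k / im ∂_{k+1}:

  H_0: rank C_0 − rank ∂_1 = 9 − 8 = 1, and the invariant factors of ∂_1 are all 1, so H_0 = Z.
  H_1: rank ker ∂_1 − rank ∂_2 = (27 − 8) − 17 = 2, and the invariant factors of ∂_2 are all 1, so H_1 = Z^2.
  H_2: rank ker ∂_2 − rank ∂_3 = (18 − 17) − 0 = 1, and there is no ∂_3, so H_2 = Z.

As a check, the Euler characteristic is 9 − 27 + 18 = 0, which agrees with 1 − 2 + 1 = 0.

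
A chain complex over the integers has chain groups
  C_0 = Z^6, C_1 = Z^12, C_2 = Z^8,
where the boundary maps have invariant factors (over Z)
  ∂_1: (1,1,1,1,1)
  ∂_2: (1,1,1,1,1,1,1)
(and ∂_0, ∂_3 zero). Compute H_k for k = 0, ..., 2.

H_0: b_0 = 6 − 0 − 5 = 1; torsion from ∂_1 factors > 1: none. So H_0 ≅ Z.
H_1: b_1 = 12 − 5 − 7 = 0; torsion from ∂_2 factors > 1: none. So H_1 ≅ 0.
H_2: b_2 = 8 − 7 − 0 = 1; torsion from ∂_3 factors > 1: none. So H_2 ≅ Z.

H_0 ≅ Z,  H_1 = 0,  H_2 ≅ Z.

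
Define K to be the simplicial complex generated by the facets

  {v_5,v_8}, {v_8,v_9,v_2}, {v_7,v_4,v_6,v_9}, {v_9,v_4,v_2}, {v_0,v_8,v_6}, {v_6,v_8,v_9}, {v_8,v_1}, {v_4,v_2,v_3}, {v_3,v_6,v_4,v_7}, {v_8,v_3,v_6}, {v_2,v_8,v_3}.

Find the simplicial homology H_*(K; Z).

H_0 ≅ Z,  H_1 = 0,  H_2 ≅ Z,  H_3 = 0.

Take the total order v_0 < v_1 < v_2 < v_3 < v_4 < v_5 < v_6 < v_7 < v_8 < v_9 on the vertex set. Then K (dimension 3) consists of the simplices:

  0-simplices (10): [v_0], [v_1], [v_2], [v_3], [v_4], [v_5], [v_6], [v_7], [v_8], [v_9]
  1-simplices (20): (20 of them)
  2-simplices (14): (14 of them)
  3-simplices (2): [v_3,v_4,v_6,v_7], [v_4,v_6,v_7,v_9]

giving chain groups C_0 ≅ Z^10, C_1 ≅ Z^20, C_2 ≅ Z^14, C_3 ≅ Z^2.

Boundary ∂_1: C_1 → C_0 sends each edge [p,q] (with p < q) to q − p.
As a 10×20 matrix over Z this has rank 9, with invariant factors (1,1,1,1,1,1,1,1,1).

∂_2: C_2 → C_1 sends each 2-simplex [p,q,r] to [q,r] − [p,r] + [p,q]. For instance
  ∂[v_3,v_4,v_7] = [v_4,v_7] − [v_3,v_7] + [v_3,v_4],
  ∂[v_6,v_7,v_9] = [v_7,v_9] − [v_6,v_9] + [v_6,v_7].
The resulting 20×14 matrix has rank 11, and its Smith normal form has invariant factors (1,1,1,1,1,1,1,1,1,1,1).

Boundary ∂_3: C_3 → C_2 sends each 3-simplex σ to the alternating sum Σ_i (−1)^i (σ with its i-th vertex removed). For instance
  ∂[v_3,v_4,v_6,v_7] = [v_4,v_6,v_7] − [v_3,v_6,v_7] + [v_3,v_4,v_7] − [v_3,v_4,v_6],
  ∂[v_4,v_6,v_7,v_9] = [v_6,v_7,v_9] − [v_4,v_7,v_9] + [v_4,v_6,v_9] − [v_4,v_6,v_7].
This gives a 14×2 integer matrix of rank 2; reducing to Smith normal form yields diagonal entries (1,1).

Now H_k = ker ∂_k / im ∂_{k+1}, so:

  H_0: rank C_0 − rank ∂_1 = 10 − 9 = 1, and the invariant factors of ∂_1 are all 1, so H_0 ≅ Z.
  H_1: rank ker ∂_1 − rank ∂_2 = (20 − 9) − 11 = 0, and the invariant factors of ∂_2 are all 1, so H_1 ≅ 0.
  H_2: rank ker ∂_2 − rank ∂_3 = (14 − 11) − 2 = 1, and the invariant factors of ∂_3 are all 1, so H_2 ≅ Z.
  H_3: rank ker ∂_3 − rank ∂_4 = (2 − 2) − 0 = 0, and there is no ∂_4, so H_3 ≅ 0.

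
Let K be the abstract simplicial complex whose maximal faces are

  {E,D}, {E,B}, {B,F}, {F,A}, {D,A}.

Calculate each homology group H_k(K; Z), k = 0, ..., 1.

H_0 = Z,  H_1 = Z.

Fix the vertex order A < B < D < E < F and write every simplex with vertices in increasing order. Then dim K = 1 and the simplices of K are:

  0-simplices (5): A, B, D, E, F
  1-simplices (5): AD, AF, BE, BF, DE

Hence C_0 ≅ Z^5, C_1 ≅ Z^5.

∂_1: C_1 → C_0 is given by ∂[p,q] = [q] − [p]. For instance
  ∂BE = E − B.
This gives a 5×5 integer matrix of rank 4; reducing to Smith normal form yields diagonal entries (1,1,1,1).

From H_k ≅ ker(∂_k) / im(∂_{k+1}) we obtain:

  H_0: rank C_0 − rank ∂_1 = 5 − 4 = 1, and the invariant factors of ∂_1 are all 1, so H_0 = Z.
  H_1: rank ker ∂_1 − rank ∂_2 = (5 − 4) − 0 = 1, and there is no ∂_2, so H_1 = Z.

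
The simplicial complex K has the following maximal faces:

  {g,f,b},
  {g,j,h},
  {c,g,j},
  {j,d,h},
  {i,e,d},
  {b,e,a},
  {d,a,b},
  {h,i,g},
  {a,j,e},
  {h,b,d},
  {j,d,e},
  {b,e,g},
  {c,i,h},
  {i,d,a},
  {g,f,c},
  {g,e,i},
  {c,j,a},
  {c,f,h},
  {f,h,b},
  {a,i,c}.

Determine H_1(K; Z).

H_1 = Z ⊕ Z/2.

Take the total order a < b < c < d < e < f < g < h < i < j on the vertex set. Then K (dimension 2) consists of the simplices:

  0-simplices (10): a, b, c, d, e, f, g, h, i, j
  1-simplices (30): ab, ac, ad, ae, ai, aj, bd, be, bf, bg, bh, cf, cg, ch, ci, cj, de, dh, di, dj, eg, ei, ej, fg, fh, gh, gi, gj, hi, hj
  2-simplices (20): abd, abe, aci, acj, adi, aej, bdh, beg, bfg, bfh, cfg, cfh, cgj, chi, dei, dej, dhj, egi, ghi, ghj

giving chain groups C_0 ≅ Z^10, C_1 ≅ Z^30, C_2 ≅ Z^20.

∂_1: C_1 → C_0 is given by ∂[p,q] = [q] − [p].
The 10×30 boundary matrix has rank 9 and Smith normal form diag(1,1,1,1,1,1,1,1,1).

∂_2: C_2 → C_1 acts by ∂[p,q,r] = [q,r] − [p,r] + [p,q]. For instance
  ∂abe = be − ae + ab,
  ∂cfg = fg − cg + cf.
As a 30×20 matrix over Z this has rank 20, with invariant factors (1,1,1,1,1,1,1,1,1,1,1,1,1,1,1,1,1,1,1,2).

From H_k ≅ ker(∂_k) / im(∂_{k+1}) we obtain:

  H_1: rank ker ∂_1 − rank ∂_2 = (30 − 9) − 20 = 1, and ∂_2 has invariant factor 2 > 1, so H_1 ≅ Z ⊕ Z/2.

(K is a triangulation of the Klein bottle.)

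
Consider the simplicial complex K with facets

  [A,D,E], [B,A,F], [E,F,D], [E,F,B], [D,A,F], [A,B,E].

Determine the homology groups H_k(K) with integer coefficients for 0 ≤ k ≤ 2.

H_0 ≅ Z,  H_1 = 0,  H_2 ≅ Z.

Take the total order A < B < D < E < F on the vertex set. Then K (dimension 2) consists of the simplices:

  0-simplices (5): A, B, D, E, F
  1-simplices (9): AB, AD, AE, AF, BE, BF, DE, DF, EF
  2-simplices (6): ABE, ABF, ADE, ADF, BEF, DEF

giving chain groups C_0 ≅ Z^5, C_1 ≅ Z^9, C_2 ≅ Z^6.

The boundary map ∂_1: C_1 → C_0 maps an edge to its endpoints' difference, ∂[p,q] = q − p.
The 5×9 boundary matrix has rank 4 and Smith normal form diag(1,1,1,1).

∂_2: C_2 → C_1 maps a triangle to the signed sum of its edges. For instance
  ∂ADF = DF − AF + AD,
  ∂ADE = DE − AE + AD.
The 9×6 boundary matrix has rank 5 and Smith normal form diag(1,1,1,1,1).

Reading off H_k = ker ∂_k / im ∂_{k+1}:

  H_0: rank C_0 − rank ∂_1 = 5 − 4 = 1, and the invariant factors of ∂_1 are all 1, so H_0 ≅ Z.
  H_1: rank ker ∂_1 − rank ∂_2 = (9 − 4) − 5 = 0, and the invariant factors of ∂_2 are all 1, so H_1 ≅ 0.
  H_2: rank ker ∂_2 − rank ∂_3 = (6 − 5) − 0 = 1, and there is no ∂_3, so H_2 ≅ Z.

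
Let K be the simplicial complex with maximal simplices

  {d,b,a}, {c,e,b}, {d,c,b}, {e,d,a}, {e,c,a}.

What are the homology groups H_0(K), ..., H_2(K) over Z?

H_0 = Z,  H_1 = Z,  H_2 = 0.

Order the vertices as a < b < c < d < e. Listing each simplex with vertices in this order, K has dimension 2 with simplices:

  0-simplices (5): a, b, c, d, e
  1-simplices (10): ab, ac, ad, ae, bc, bd, be, cd, ce, de
  2-simplices (5): abd, ace, ade, bcd, bce

giving chain groups C_0 ≅ Z^5, C_1 ≅ Z^10, C_2 ≅ Z^5.

Boundary ∂_1: C_1 → C_0 is given by ∂[p,q] = [q] − [p]. For instance
  ∂be = e − b.
As a 5×10 matrix over Z this has rank 4, with invariant factors (1,1,1,1).

The boundary map ∂_2: C_2 → C_1 sends each 2-simplex [p,q,r] to [q,r] − [p,r] + [p,q]. For instance
  ∂abd = bd − ad + ab,
  ∂bce = ce − be + bc.
As a 10×5 matrix over Z this has rank 5, with invariant factors (1,1,1,1,1).

From H_k ≅ ker(∂_k) / im(∂_{k+1}) we obtain:

  H_0: rank C_0 − rank ∂_1 = 5 − 4 = 1, and the invariant factors of ∂_1 are all 1, so H_0 = Z.
  H_1: rank ker ∂_1 − rank ∂_2 = (10 − 4) − 5 = 1, and the invariant factors of ∂_2 are all 1, so H_1 = Z.
  H_2: rank ker ∂_2 − rank ∂_3 = (5 − 5) − 0 = 0, and there is no ∂_3, so H_2 = 0.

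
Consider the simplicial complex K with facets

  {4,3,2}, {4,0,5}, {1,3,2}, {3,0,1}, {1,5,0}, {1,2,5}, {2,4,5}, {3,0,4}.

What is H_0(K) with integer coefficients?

Take the total order 0 < 1 < 2 < 3 < 4 < 5 on the vertex set. Then K (dimension 2) consists of the simplices:

  0-simplices (6): [0], [1], [2], [3], [4], [5]
  1-simplices (12): [0,1], [0,3], [0,4], [0,5], [1,2], [1,3], [1,5], [2,3], [2,4], [2,5], [3,4], [4,5]
  2-simplices (8): [0,1,3], [0,1,5], [0,3,4], [0,4,5], [1,2,3], [1,2,5], [2,3,4], [2,4,5]

so the chain groups are C_0 ≅ Z^6, C_1 ≅ Z^12, C_2 ≅ Z^8.

The boundary map ∂_1: C_1 → C_0 maps an edge to its endpoints' difference, ∂[p,q] = q − p. For instance
  ∂[0,4] = [4] − [0].
The resulting 6×12 matrix has rank 5, and its Smith normal form has invariant factors (1,1,1,1,1).

The boundary map ∂_2: C_2 → C_1 sends each 2-simplex [p,q,r] to [q,r] − [p,r] + [p,q]. For instance
  ∂[1,2,3] = [2,3] − [1,3] + [1,2],
  ∂[0,4,5] = [4,5] − [0,5] + [0,4].
This gives a 12×8 integer matrix of rank 7; reducing to Smith normal form yields diagonal entries (1,1,1,1,1,1,1).

Reading off H_k = ker ∂_k / im ∂_{k+1}:

  H_0: rank C_0 − rank ∂_1 = 6 − 5 = 1, and the invariant factors of ∂_1 are all 1, so H_0 = Z.

(K is a triangulation of the 2-sphere S^2.)

H_0 ≅ Z.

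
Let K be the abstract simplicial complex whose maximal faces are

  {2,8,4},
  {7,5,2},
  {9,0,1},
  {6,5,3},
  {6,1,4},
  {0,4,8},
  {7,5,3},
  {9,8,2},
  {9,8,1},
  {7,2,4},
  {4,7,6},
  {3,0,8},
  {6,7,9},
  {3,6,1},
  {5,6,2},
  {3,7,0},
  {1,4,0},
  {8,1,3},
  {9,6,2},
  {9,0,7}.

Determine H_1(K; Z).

H_1 = Z ⊕ Z/2.

Take the total order 0 < 1 < 2 < 3 < 4 < 5 < 6 < 7 < 8 < 9 on the vertex set. Then K (dimension 2) consists of the simplices:

  0-simplices (10): [0], [1], [2], [3], [4], [5], [6], [7], [8], [9]
  1-simplices (30): (30 of them)
  2-simplices (20): (20 of them)

giving chain groups C_0 ≅ Z^10, C_1 ≅ Z^30, C_2 ≅ Z^20.

The boundary map ∂_1: C_1 → C_0 maps an edge to its endpoints' difference, ∂[p,q] = q − p. For instance
  ∂[1,3] = [3] − [1].
This gives a 10×30 integer matrix of rank 9; reducing to Smith normal form yields diagonal entries (1,1,1,1,1,1,1,1,1).

The boundary map ∂_2: C_2 → C_1 sends each 2-simplex [p,q,r] to [q,r] − [p,r] + [p,q]. For instance
  ∂[2,6,9] = [6,9] − [2,9] + [2,6],
  ∂[2,4,7] = [4,7] − [2,7] + [2,4].
The resulting 30×20 matrix has rank 20, and its Smith normal form has invariant factors (1,1,1,1,1,1,1,1,1,1,1,1,1,1,1,1,1,1,1,2).

Computing H_k = (kernel of ∂_k) / (image of ∂_{k+1}):

  H_1: rank ker ∂_1 − rank ∂_2 = (30 − 9) − 20 = 1, and ∂_2 has invariant factor 2 > 1, so H_1 ≅ Z ⊕ Z/2.

(K is a triangulation of the Klein bottle.)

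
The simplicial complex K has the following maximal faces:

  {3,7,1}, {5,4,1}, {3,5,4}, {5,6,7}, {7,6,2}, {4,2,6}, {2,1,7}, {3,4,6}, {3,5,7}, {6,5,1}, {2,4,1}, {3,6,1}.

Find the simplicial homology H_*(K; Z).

Fix the vertex order 1 < 2 < 3 < 4 < 5 < 6 < 7 and write every simplex with vertices in increasing order. Then dim K = 2 and the simplices of K are:

  0-simplices (7): [1], [2], [3], [4], [5], [6], [7]
  1-simplices (18): [1,2], [1,3], [1,4], [1,5], [1,6], [1,7], [2,4], [2,6], [2,7], [3,4], [3,5], [3,6], [3,7], [4,5], [4,6], [5,6], [5,7], [6,7]
  2-simplices (12): [1,2,4], [1,2,7], [1,3,6], [1,3,7], [1,4,5], [1,5,6], [2,4,6], [2,6,7], [3,4,5], [3,4,6], [3,5,7], [5,6,7]

giving chain groups C_0 ≅ Z^7, C_1 ≅ Z^18, C_2 ≅ Z^12.

Boundary ∂_1: C_1 → C_0 maps an edge to its endpoints' difference, ∂[p,q] = q − p.
The 7×18 boundary matrix has rank 6 and Smith normal form diag(1,1,1,1,1,1).

The boundary map ∂_2: C_2 → C_1 acts by ∂[p,q,r] = [q,r] − [p,r] + [p,q]. For instance
  ∂[1,4,5] = [4,5] − [1,5] + [1,4],
  ∂[1,5,6] = [5,6] − [1,6] + [1,5].
The 18×12 boundary matrix has rank 12 and Smith normal form diag(1,1,1,1,1,1,1,1,1,1,1,2).

From H_k ≅ ker(∂_k) / im(∂_{k+1}) we obtain:

  H_0: rank C_0 − rank ∂_1 = 7 − 6 = 1, and the invariant factors of ∂_1 are all 1, so H_0 ≅ Z.
  H_1: rank ker ∂_1 − rank ∂_2 = (18 − 6) − 12 = 0, and ∂_2 has invariant factor 2 > 1, so H_1 ≅ Z/2.
  H_2: rank ker ∂_2 − rank ∂_3 = (12 − 12) − 0 = 0, and there is no ∂_3, so H_2 ≅ 0.

(K is a triangulation of the real projective plane RP^2.)

H_0 ≅ Z,  H_1 ≅ Z/2,  H_2 = 0.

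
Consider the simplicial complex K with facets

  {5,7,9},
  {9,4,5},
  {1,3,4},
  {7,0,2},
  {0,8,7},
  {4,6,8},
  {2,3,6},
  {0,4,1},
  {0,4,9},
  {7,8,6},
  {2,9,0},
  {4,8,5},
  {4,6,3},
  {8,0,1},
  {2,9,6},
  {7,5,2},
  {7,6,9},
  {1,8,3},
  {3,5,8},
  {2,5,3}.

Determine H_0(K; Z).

We work with the vertex ordering 0 < 1 < 2 < 3 < 4 < 5 < 6 < 7 < 8 < 9. The simplices of K, each written with vertices in increasing order, are:

  0-simplices (10): [0], [1], [2], [3], [4], [5], [6], [7], [8], [9]
  1-simplices (30): (30 of them)
  2-simplices (20): (20 of them)

Hence C_0 ≅ Z^10, C_1 ≅ Z^30, C_2 ≅ Z^20.

Boundary ∂_1: C_1 → C_0 sends each edge [p,q] (with p < q) to q − p. For instance
  ∂[6,9] = [9] − [6].
The 10×30 boundary matrix has rank 9 and Smith normal form diag(1,1,1,1,1,1,1,1,1).

Boundary ∂_2: C_2 → C_1 acts by ∂[p,q,r] = [q,r] − [p,r] + [p,q]. For instance
  ∂[0,2,9] = [2,9] − [0,9] + [0,2],
  ∂[4,5,9] = [5,9] − [4,9] + [4,5].
As a 30×20 matrix over Z this has rank 20, with invariant factors (1,1,1,1,1,1,1,1,1,1,1,1,1,1,1,1,1,1,1,2).

From H_k ≅ ker(∂_k) / im(∂_{k+1}) we obtain:

  H_0: rank C_0 − rank ∂_1 = 10 − 9 = 1, and the invariant factors of ∂_1 are all 1, so H_0 ≅ Z.

H_0 ≅ Z.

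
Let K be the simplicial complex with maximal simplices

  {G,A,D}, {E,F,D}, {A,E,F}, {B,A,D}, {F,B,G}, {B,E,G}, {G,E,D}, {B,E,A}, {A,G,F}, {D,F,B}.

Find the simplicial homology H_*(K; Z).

Take the total order A < B < D < E < F < G on the vertex set. Then K (dimension 2) consists of the simplices:

  0-simplices (6): A, B, D, E, F, G
  1-simplices (15): AB, AD, AE, AF, AG, BD, BE, BF, BG, DE, DF, DG, EF, EG, FG
  2-simplices (10): ABD, ABE, ADG, AEF, AFG, BDF, BEG, BFG, DEF, DEG

giving chain groups C_0 ≅ Z^6, C_1 ≅ Z^15, C_2 ≅ Z^10.

Boundary ∂_1: C_1 → C_0 maps an edge to its endpoints' difference, ∂[p,q] = q − p.
The resulting 6×15 matrix has rank 5, and its Smith normal form has invariant factors (1,1,1,1,1).

The boundary map ∂_2: C_2 → C_1 acts by ∂[p,q,r] = [q,r] − [p,r] + [p,q]. For instance
  ∂DEF = EF − DF + DE,
  ∂BFG = FG − BG + BF.
The 15×10 boundary matrix has rank 10 and Smith normal form diag(1,1,1,1,1,1,1,1,1,2).

Now H_k = ker ∂_k / im ∂_{k+1}, so:

  H_0: rank C_0 − rank ∂_1 = 6 − 5 = 1, and the invariant factors of ∂_1 are all 1, so H_0 = Z.
  H_1: rank ker ∂_1 − rank ∂_2 = (15 − 5) − 10 = 0, and ∂_2 has invariant factor 2 > 1, so H_1 = Z/2Z.
  H_2: rank ker ∂_2 − rank ∂_3 = (10 − 10) − 0 = 0, and there is no ∂_3, so H_2 = 0.

(K is a triangulation of the real projective plane RP^2.)

H_0 = Z,  H_1 = Z/2Z,  H_2 = 0.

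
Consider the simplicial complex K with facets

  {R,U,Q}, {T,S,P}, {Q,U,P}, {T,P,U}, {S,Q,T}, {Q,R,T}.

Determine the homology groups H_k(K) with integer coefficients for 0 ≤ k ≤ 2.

We work with the vertex ordering P < Q < R < S < T < U. The simplices of K, each written with vertices in increasing order, are:

  0-simplices (6): P, Q, R, S, T, U
  1-simplices (12): PQ, PS, PT, PU, QR, QS, QT, QU, RT, RU, ST, TU
  2-simplices (6): PQU, PST, PTU, QRT, QRU, QST

so the chain groups are C_0 ≅ Z^6, C_1 ≅ Z^12, C_2 ≅ Z^6.

Boundary ∂_1: C_1 → C_0 maps an edge to its endpoints' difference, ∂[p,q] = q − p. For instance
  ∂RU = U − R.
As a 6×12 matrix over Z this has rank 5, with invariant factors (1,1,1,1,1).

Boundary ∂_2: C_2 → C_1 acts by ∂[p,q,r] = [q,r] − [p,r] + [p,q]. For instance
  ∂QRT = RT − QT + QR,
  ∂PQU = QU − PU + PQ.
As a 12×6 matrix over Z this has rank 6, with invariant factors (1,1,1,1,1,1).

From H_k ≅ ker(∂_k) / im(∂_{k+1}) we obtain:

  H_0: rank C_0 − rank ∂_1 = 6 − 5 = 1, and the invariant factors of ∂_1 are all 1, so H_0 ≅ Z.
  H_1: rank ker ∂_1 − rank ∂_2 = (12 − 5) − 6 = 1, and the invariant factors of ∂_2 are all 1, so H_1 ≅ Z.
  H_2: rank ker ∂_2 − rank ∂_3 = (6 − 6) − 0 = 0, and there is no ∂_3, so H_2 ≅ 0.

As a check, the Euler characteristic is 6 − 12 + 6 = 0, which agrees with 1 − 1 + 0 = 0.

H_0 ≅ Z,  H_1 ≅ Z,  H_2 = 0.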